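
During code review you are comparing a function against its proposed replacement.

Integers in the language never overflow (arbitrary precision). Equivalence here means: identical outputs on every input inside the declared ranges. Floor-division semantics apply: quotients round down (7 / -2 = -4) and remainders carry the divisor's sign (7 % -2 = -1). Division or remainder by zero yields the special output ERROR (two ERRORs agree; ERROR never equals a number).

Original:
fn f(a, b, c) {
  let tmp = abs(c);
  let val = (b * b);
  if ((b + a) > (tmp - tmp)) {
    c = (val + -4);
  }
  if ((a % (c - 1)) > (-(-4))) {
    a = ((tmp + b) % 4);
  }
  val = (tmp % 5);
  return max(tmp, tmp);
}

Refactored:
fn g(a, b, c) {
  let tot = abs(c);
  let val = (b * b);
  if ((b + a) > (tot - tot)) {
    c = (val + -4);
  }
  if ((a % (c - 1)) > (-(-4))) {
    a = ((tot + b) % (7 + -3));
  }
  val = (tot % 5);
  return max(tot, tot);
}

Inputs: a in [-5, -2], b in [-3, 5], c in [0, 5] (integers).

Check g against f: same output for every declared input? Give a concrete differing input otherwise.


Although constant usage differs, plus local variable names differ, plus arithmetic usage differs, 216/216 inputs agree.
verdict: equivalent


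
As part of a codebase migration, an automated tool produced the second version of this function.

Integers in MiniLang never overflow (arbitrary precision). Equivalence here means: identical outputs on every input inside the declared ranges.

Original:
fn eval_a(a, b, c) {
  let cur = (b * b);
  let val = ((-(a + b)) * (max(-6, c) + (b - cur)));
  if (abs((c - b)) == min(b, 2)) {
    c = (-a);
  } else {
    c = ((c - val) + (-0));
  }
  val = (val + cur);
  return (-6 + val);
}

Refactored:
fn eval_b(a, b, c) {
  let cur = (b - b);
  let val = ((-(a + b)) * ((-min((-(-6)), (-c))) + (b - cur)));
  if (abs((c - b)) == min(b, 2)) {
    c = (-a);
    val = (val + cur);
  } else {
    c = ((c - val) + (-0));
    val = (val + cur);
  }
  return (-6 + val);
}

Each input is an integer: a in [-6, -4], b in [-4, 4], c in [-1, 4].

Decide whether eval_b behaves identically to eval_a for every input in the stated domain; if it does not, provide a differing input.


Take a=-6, b=-4, c=-1.
eval_a: cur=16, then val=-210, then (abs((c - b)) == min(b, 2)) is false, then c=209, then val=-194, then returns -200
eval_b: cur=0, then val=-50, then (abs((c - b)) == min(b, 2)) is false, then c=49, then val=-50, then returns -56
-200 against -56: the behavior changed.
verdict: not equivalent; witness: a=-6, b=-4, c=-1


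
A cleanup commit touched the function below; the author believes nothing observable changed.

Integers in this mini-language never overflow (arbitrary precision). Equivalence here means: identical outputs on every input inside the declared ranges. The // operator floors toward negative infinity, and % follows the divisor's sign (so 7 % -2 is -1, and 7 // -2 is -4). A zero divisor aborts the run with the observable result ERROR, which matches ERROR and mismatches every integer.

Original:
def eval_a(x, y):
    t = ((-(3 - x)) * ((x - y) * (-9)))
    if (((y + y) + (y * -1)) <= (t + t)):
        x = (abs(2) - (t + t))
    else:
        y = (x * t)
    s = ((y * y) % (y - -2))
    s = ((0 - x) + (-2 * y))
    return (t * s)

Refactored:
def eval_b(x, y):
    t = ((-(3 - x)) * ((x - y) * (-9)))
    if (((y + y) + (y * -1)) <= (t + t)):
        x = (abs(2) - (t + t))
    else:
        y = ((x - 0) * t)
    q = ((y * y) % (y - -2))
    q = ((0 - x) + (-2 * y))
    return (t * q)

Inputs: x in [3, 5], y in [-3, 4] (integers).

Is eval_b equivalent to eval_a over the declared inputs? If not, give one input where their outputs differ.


Although local variable names differ; also constant usage differs; also arithmetic usage differs, 24/24 inputs agree.
verdict: equivalent


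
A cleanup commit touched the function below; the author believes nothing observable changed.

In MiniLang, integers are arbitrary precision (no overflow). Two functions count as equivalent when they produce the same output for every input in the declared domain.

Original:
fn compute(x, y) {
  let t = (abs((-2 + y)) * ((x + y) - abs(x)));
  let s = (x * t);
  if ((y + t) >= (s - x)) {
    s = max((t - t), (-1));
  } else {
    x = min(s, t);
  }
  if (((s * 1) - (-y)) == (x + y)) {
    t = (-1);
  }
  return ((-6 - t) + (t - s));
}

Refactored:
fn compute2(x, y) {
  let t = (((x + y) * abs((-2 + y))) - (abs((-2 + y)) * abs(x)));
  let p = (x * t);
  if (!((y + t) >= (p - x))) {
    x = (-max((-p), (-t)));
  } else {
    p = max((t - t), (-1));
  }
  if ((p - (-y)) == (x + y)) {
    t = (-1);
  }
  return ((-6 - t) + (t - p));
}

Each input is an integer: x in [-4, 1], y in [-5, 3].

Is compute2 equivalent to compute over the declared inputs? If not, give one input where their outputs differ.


The two versions differ — the changes include arithmetic usage differs, plus constant usage differs, plus min/max/abs usage differs, plus boolean connective usage differs, plus local variable names differ.
One worked example (x=-1, y=-4) — compute: t = -36; s = 36; ((y + t) >= (s - x)) -> false; x = -36; (((s * 1) - (-y)) == (x + y)) -> false; return -42; compute2: t = -36; p = 36; (!((y + t) >= (p - x))) -> true; x = -36; ((p - (-y)) == (x + y)) -> false; return -42; agreement on -42.
Across all 54 domain points the two functions coincide.
verdict: equivalent


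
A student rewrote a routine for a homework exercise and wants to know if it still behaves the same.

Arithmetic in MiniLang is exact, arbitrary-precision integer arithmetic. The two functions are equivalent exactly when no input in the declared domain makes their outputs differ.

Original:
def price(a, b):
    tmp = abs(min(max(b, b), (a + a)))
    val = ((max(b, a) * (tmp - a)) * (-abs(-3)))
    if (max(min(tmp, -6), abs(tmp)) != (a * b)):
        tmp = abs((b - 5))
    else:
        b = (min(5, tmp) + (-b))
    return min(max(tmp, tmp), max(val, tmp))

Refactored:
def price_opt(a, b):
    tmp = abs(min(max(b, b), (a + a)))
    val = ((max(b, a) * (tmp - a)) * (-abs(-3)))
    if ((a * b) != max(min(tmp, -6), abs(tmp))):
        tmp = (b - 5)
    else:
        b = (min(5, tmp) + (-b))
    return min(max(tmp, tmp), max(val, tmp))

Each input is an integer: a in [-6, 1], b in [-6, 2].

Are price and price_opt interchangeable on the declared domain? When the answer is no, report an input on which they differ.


These are not equivalent — on a=-6, b=-6 the outputs split (11 vs -11).
price: tmp = 12; val = 324; (max(min(tmp, -6), abs(tmp)) != (a * b)) -> true; tmp = 11; return 11
price_opt: tmp = 12; val = 324; ((a * b) != max(min(tmp, -6), abs(tmp))) -> true; tmp = -11; return -11
verdict: not equivalent; witness: a=-6, b=-6


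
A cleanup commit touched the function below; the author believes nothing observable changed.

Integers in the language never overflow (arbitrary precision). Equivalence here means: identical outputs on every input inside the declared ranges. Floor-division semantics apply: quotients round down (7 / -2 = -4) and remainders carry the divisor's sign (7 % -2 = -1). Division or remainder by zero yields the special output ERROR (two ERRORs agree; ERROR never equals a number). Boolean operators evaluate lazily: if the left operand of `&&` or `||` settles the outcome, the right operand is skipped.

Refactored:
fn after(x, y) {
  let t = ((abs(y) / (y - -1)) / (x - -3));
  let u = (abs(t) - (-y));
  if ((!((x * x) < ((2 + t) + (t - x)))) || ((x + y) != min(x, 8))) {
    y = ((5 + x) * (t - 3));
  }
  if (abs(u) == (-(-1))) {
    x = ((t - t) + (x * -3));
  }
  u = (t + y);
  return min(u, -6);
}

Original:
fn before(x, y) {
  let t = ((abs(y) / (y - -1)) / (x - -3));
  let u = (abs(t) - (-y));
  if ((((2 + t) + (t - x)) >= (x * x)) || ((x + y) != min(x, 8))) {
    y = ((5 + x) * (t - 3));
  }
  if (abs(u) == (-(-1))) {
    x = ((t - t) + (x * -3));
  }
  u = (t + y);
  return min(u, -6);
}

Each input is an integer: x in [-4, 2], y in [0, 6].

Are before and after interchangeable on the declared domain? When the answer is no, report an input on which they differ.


Run the pair on x=-1, y=0.
before: t=0, then u=0, then ((((2 + t) + (t - x)) >= (x * x)) || ((x + y) != min(x, 8))) is true, then y=-12, then (abs(u) == (-(-1))) is false, then u=-12, then returns -12
after: t=0, then u=0, then ((!((x * x) < ((2 + t) + (t - x)))) || ((x + y) != min(x, 8))) is false, then (abs(u) == (-(-1))) is false, then u=0, then returns -6
-12 vs -6 — the two versions disagree here.
verdict: not equivalent; witness: x=-1, y=0


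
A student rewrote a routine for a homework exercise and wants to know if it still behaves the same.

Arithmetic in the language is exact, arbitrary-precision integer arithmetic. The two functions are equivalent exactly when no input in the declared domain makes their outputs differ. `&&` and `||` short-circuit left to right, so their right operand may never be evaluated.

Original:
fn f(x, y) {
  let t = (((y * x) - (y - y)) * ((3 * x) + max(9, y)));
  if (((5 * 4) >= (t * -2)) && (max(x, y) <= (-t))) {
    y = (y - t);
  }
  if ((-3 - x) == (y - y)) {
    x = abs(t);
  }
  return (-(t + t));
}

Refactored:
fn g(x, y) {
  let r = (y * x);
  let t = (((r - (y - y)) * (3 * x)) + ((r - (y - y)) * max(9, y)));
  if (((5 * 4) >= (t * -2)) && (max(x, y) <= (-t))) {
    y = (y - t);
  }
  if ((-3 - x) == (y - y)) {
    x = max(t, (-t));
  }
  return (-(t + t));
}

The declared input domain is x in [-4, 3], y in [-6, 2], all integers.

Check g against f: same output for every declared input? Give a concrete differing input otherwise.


Behavior is preserved: although statement counts differ; and local variable names differ; and arithmetic usage differs; and min/max/abs usage differs, the outputs never diverge.
As a probe, take x=-4, y=-2: f runs t := -24 | (((5 * 4) >= (t * -2)) && (max(x, y) <= (-t))): false | ((-3 - x) == (y - y)): false | result 48; g runs r := 8 | t := -24 | (((5 * 4) >= (t * -2)) && (max(x, y) <= (-t))): false | ((-3 - x) == (y - y)): false | result 48; both end at 48.
Sweeping the whole domain (72 inputs) finds no disagreement.
verdict: equivalent


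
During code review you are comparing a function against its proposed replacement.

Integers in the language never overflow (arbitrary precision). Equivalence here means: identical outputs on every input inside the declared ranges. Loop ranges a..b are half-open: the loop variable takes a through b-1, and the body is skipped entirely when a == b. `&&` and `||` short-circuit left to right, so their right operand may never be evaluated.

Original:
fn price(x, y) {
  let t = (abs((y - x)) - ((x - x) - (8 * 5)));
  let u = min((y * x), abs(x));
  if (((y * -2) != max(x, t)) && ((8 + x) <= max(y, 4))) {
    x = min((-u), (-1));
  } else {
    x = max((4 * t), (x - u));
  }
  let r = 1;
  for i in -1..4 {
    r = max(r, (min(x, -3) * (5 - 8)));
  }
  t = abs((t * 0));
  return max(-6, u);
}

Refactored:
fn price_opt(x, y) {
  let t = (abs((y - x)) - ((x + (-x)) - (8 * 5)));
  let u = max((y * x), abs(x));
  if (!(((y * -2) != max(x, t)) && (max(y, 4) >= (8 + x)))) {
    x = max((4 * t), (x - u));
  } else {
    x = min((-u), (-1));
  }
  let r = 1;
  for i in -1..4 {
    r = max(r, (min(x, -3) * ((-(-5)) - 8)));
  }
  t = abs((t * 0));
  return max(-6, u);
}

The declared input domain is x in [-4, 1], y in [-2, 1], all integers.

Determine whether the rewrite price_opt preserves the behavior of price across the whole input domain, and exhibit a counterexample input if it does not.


Take x=-4, y=-2.
price: t := 42 | u := 4 | (((y * -2) != max(x, t)) && ((8 + x) <= max(y, 4))): true | x := -4 | r := 1 | iter i=-1: | r := 12 | iter i=0: | r := 12 | iter i=1: | r := 12 | iter i=2: | r := 12 | iter i=3: | r := 12 | t := 0 | result 4
price_opt: t := 42 | u := 8 | (!(((y * -2) != max(x, t)) && (max(y, 4) >= (8 + x)))): false | x := -8 | r := 1 | iter i=-1: | r := 24 | iter i=0: | r := 24 | iter i=1: | r := 24 | iter i=2: | r := 24 | iter i=3: | r := 24 | t := 0 | result 8
4 and 8 differ, so these are not the same function on this domain.
verdict: not equivalent; witness: x=-4, y=-2


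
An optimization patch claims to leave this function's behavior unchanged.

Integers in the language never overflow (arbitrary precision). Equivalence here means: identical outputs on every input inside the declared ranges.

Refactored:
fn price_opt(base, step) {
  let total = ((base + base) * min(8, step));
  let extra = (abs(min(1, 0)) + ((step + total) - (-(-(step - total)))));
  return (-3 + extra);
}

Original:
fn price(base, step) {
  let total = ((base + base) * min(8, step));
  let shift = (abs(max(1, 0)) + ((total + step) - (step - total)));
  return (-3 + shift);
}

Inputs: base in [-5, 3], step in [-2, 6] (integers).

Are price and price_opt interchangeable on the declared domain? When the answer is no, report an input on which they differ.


Evaluate both at base=-5, step=-2.
price: total := 20 | shift := 41 | result 38
price_opt: total := 20 | extra := 40 | result 37
38 against 37: the behavior changed.
verdict: not equivalent; witness: base=-5, step=-2


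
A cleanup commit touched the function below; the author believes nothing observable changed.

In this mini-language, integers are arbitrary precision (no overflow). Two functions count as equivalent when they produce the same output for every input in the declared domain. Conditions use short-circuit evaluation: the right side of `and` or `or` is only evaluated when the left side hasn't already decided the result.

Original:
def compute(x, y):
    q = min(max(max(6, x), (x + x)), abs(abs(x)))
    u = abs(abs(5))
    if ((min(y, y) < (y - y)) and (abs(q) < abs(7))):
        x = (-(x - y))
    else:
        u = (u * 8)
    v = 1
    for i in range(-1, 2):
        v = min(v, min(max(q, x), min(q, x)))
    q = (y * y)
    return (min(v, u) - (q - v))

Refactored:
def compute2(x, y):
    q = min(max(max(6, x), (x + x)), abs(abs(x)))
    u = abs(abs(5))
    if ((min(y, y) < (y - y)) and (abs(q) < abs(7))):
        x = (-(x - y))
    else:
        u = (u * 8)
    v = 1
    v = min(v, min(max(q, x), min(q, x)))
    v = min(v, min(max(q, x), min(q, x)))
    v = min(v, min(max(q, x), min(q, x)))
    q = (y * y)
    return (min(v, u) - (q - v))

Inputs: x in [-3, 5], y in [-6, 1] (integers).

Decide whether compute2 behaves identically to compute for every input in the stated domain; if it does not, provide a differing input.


This is a faithful refactor — statement counts differ; and local variable names differ; and loop structure differs; and min/max/abs usage differs, but the computed results match everywhere.
One worked example (x=5, y=1) — compute: q = 5; u = 5; ((min(y, y) < (y - y)) and (abs(q) < abs(7))) -> false; u = 40; v = 1; [i=-1]; v = 1; [i=0]; v = 1; [i=1]; v = 1; q = 1; return 1; compute2: q = 5; u = 5; ((min(y, y) < (y - y)) and (abs(q) < abs(7))) -> false; u = 40; v = 1; v = 1; v = 1; v = 1; q = 1; return 1; agreement on 1.
Across all 72 domain points the two functions coincide.
verdict: equivalent


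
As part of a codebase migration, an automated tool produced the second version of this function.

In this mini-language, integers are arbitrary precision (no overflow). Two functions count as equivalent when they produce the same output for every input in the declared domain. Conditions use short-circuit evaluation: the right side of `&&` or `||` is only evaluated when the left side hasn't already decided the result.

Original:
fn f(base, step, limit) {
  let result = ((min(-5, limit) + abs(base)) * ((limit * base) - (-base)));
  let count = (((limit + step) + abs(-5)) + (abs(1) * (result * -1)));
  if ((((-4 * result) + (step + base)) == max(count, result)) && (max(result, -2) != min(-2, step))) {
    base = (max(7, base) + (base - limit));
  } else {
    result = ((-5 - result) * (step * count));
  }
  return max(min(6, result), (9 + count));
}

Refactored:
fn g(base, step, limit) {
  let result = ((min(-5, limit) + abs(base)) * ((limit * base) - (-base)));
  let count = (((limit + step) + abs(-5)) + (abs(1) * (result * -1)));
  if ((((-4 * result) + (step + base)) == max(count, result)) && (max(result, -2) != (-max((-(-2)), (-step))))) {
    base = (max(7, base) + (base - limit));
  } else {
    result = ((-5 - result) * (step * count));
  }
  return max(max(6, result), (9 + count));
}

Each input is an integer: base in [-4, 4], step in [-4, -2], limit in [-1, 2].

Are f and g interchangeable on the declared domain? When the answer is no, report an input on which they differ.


Input base=-4, step=-4, limit=1: 3 from f versus 6 from g.
verdict: not equivalent; witness: base=-4, step=-4, limit=1


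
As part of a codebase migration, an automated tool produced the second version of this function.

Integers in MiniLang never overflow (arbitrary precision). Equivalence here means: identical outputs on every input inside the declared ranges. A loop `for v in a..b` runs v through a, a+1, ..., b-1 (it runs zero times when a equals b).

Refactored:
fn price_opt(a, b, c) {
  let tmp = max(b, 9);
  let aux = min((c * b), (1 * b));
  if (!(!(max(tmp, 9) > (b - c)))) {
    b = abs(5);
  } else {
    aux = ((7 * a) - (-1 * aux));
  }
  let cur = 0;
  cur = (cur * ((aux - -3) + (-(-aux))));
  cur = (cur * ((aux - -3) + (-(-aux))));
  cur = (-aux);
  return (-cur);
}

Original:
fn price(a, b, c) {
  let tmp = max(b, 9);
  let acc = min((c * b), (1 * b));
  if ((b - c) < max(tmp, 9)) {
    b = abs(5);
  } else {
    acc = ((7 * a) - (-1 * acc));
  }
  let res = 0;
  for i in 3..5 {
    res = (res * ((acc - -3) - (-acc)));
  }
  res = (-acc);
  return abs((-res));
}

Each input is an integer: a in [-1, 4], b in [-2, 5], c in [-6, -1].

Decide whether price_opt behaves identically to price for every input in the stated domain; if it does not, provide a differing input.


There is a counterexample at a=-1, b=-2, c=-6: 2 on one side, -2 on the other.
price: tmp=9, then acc=-2, then ((b - c) < max(tmp, 9)) is true, then b=5, then res=0, then (i=3), then res=0, then (i=4), then res=0, then res=2, then returns 2
price_opt: tmp=9, then aux=-2, then (!(!(max(tmp, 9) > (b - c)))) is true, then b=5, then cur=0, then cur=0, then cur=0, then cur=2, then returns -2
verdict: not equivalent; witness: a=-1, b=-2, c=-6


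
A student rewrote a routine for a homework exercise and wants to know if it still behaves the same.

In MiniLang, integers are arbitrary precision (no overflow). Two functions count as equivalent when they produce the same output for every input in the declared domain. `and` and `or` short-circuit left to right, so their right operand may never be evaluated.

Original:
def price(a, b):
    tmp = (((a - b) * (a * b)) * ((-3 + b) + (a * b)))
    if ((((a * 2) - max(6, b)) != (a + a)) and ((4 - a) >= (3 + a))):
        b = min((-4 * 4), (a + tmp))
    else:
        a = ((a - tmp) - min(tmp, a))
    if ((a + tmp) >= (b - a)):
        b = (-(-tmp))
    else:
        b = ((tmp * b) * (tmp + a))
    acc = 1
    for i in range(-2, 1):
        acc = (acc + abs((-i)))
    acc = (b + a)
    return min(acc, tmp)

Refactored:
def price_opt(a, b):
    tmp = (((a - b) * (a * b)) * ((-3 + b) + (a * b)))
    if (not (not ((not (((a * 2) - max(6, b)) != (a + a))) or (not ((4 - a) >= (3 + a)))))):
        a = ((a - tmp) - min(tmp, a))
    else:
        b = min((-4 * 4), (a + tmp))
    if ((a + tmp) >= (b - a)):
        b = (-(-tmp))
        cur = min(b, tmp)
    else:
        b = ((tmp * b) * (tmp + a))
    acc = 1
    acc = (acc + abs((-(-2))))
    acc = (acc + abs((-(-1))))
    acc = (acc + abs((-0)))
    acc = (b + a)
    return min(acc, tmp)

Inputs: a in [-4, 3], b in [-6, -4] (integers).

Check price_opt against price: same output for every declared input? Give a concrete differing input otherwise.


Equivalent — the differences include local variable names differ, and min/max/abs usage differs, and statement counts differ, and arithmetic usage differs, and boolean connective usage differs, and loop structure differs, and constant usage differs, yet no declared input distinguishes the two.
Spot check at a=1, b=-6 — price: tmp := 630 | ((((a * 2) - max(6, b)) != (a + a)) and ((4 - a) >= (3 + a))): false | a := -630 | ((a + tmp) >= (b - a)): false | b := 0 | acc := 1 | iter i=-2: | acc := 3 | iter i=-1: | acc := 4 | iter i=0: | acc := 4 | acc := -630 | result -630. price_opt: tmp := 630 | (not (not ((not (((a * 2) - max(6, b)) != (a + a))) or (not ((4 - a) >= (3 + a)))))): true | a := -630 | ((a + tmp) >= (b - a)): false | b := 0 | acc := 1 | acc := 3 | acc := 4 | acc := 4 | acc := -630 | result -630. Both give -630.
Every one of the 24 inputs gives matching results.
verdict: equivalent


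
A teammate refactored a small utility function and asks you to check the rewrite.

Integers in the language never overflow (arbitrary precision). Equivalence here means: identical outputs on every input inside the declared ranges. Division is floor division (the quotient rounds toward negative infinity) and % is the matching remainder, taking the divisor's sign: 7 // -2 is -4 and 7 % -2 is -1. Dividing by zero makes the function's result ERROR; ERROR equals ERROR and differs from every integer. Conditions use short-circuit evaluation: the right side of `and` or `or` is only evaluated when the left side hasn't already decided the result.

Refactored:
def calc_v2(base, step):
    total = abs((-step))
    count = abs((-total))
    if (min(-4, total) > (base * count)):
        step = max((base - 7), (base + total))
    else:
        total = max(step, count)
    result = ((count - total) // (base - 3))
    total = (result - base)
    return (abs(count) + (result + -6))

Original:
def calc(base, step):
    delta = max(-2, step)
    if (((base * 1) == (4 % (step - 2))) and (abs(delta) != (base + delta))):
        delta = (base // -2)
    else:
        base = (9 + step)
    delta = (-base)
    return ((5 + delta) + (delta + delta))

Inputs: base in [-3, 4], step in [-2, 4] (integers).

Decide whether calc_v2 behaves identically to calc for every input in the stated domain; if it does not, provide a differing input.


Try base=-3, step=-2.
calc: delta=-2, then (((base * 1) == (4 % (step - 2))) and (abs(delta) != (base + delta))) is false, then base=7, then delta=-7, then returns -16
calc_v2: total=2, then count=2, then (min(-4, total) > (base * count)) is true, then step=-1, then result=0, then total=3, then returns -4
-16 against -4: the behavior changed.
verdict: not equivalent; witness: base=-3, step=-2


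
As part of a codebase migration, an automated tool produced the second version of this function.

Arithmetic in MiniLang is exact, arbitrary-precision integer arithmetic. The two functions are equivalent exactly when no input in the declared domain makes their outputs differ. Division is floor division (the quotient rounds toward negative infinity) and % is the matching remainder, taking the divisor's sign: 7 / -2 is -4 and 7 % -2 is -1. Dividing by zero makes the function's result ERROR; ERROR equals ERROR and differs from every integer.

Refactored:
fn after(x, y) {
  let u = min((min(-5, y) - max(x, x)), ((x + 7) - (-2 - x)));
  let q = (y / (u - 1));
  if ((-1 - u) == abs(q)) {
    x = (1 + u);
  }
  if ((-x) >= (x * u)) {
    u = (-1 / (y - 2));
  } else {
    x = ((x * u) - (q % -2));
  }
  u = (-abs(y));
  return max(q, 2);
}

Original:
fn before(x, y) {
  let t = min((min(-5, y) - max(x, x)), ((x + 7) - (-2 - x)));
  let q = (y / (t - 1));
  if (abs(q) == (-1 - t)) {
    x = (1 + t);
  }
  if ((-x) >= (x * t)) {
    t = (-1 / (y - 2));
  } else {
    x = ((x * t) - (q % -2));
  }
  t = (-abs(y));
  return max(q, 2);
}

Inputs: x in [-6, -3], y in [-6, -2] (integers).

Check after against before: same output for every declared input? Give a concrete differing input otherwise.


Side by side, the visible changes include: local variable names differ.
Tracing x=-3, y=-6: before: t becomes -3; next q becomes 1; next (abs(q) == (-1 - t)) evaluates to false; next ((-x) >= (x * t)) evaluates to false; next x becomes 10; next t becomes -6; next final value 2 | after: u becomes -3; next q becomes 1; next ((-1 - u) == abs(q)) evaluates to false; next ((-x) >= (x * u)) evaluates to false; next x becomes 10; next u becomes -6; next final value 2 — matching result 2.
Across all 20 domain points the two functions coincide.
verdict: equivalent


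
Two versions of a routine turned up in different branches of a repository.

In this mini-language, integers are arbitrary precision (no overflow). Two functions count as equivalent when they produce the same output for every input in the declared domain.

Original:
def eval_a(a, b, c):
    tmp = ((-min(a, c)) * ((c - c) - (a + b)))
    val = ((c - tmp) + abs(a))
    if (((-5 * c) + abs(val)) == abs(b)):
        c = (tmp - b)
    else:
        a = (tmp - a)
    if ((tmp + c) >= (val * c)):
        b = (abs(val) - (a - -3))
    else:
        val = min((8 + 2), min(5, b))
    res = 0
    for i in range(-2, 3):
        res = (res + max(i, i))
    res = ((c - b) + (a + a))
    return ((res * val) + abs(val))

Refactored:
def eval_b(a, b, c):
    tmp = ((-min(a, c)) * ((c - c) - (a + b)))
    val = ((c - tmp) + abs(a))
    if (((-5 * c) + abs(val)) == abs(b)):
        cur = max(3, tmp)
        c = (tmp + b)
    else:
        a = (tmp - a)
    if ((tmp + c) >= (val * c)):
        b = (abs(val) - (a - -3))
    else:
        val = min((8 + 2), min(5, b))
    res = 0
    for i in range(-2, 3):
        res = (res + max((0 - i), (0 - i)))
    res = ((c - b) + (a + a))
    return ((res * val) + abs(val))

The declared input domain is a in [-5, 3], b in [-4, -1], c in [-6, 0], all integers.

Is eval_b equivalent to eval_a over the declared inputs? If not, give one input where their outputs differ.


Take a=-1, b=-4, c=0.
eval_a: tmp becomes 5; next val becomes -4; next (((-5 * c) + abs(val)) == abs(b)) evaluates to true; next c becomes 9; next ((tmp + c) >= (val * c)) evaluates to true; next b becomes 2; next res becomes 0; next at i=-2:; next res becomes -2; next at i=-1:; next res becomes -3; next at i=0:; next res becomes -3; next at i=1:; next res becomes -2; next at i=2:; next res becomes 0; next res becomes 5; next final value -16
eval_b: tmp becomes 5; next val becomes -4; next (((-5 * c) + abs(val)) == abs(b)) evaluates to true; next cur becomes 5; next c becomes 1; next ((tmp + c) >= (val * c)) evaluates to true; next b becomes 2; next res becomes 0; next at i=-2:; next res becomes 2; next at i=-1:; next res becomes 3; next at i=0:; next res becomes 3; next at i=1:; next res becomes 2; next at i=2:; next res becomes 0; next res becomes -3; next final value 16
-16 against 16: the behavior changed.
verdict: not equivalent; witness: a=-1, b=-4, c=0


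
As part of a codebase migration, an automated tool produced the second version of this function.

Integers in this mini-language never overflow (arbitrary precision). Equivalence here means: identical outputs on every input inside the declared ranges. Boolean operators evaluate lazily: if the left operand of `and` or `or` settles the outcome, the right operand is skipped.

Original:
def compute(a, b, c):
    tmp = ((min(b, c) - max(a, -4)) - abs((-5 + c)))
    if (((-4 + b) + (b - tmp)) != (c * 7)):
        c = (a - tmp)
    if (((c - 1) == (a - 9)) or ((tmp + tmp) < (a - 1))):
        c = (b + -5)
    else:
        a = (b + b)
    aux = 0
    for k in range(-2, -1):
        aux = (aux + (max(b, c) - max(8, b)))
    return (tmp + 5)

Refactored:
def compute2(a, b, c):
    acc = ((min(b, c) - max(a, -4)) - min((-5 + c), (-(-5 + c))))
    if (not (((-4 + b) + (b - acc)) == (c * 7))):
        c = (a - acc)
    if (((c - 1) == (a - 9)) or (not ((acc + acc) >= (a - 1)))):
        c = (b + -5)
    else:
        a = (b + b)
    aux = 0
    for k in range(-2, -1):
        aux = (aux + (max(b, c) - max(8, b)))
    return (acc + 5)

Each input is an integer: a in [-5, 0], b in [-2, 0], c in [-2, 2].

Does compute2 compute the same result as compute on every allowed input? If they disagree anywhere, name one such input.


Take a=-5, b=-2, c=-2.
compute: tmp = -5; (((-4 + b) + (b - tmp)) != (c * 7)) -> true; c = 0; (((c - 1) == (a - 9)) or ((tmp + tmp) < (a - 1))) -> true; c = -7; aux = 0; [k=-2]; aux = -10; return 0
compute2: acc = 9; (not (((-4 + b) + (b - acc)) == (c * 7))) -> true; c = -14; (((c - 1) == (a - 9)) or (not ((acc + acc) >= (a - 1)))) -> false; a = -4; aux = 0; [k=-2]; aux = -10; return 14
0 != 14, so the rewrite changes behavior.
verdict: not equivalent; witness: a=-5, b=-2, c=-2


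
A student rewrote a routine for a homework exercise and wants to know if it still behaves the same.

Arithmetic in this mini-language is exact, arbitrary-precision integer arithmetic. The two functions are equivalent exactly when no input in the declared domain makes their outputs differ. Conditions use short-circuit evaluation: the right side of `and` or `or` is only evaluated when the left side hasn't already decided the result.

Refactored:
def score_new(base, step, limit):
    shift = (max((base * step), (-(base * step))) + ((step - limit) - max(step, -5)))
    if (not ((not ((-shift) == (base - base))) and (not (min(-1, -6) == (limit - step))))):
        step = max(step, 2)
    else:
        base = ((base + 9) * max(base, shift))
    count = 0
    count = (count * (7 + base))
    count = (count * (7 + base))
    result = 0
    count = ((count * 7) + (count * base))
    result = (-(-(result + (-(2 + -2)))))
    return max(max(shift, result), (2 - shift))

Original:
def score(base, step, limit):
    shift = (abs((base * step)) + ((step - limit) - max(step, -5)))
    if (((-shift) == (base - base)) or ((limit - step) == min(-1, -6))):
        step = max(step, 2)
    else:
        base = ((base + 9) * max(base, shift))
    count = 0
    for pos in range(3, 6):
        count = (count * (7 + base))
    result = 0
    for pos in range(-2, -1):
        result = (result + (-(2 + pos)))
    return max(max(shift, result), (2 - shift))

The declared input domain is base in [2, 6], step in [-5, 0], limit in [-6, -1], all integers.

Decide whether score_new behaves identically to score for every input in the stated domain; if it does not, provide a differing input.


The two versions differ — the changes include arithmetic usage differs, and loop structure differs, and min/max/abs usage differs, and constant usage differs, and local variable names differ, and boolean connective usage differs.
As a probe, take base=5, step=-3, limit=-4: score runs shift=19, then (((-shift) == (base - base)) or ((limit - step) == min(-1, -6))) is false, then base=266, then count=0, then (pos=3), then count=0, then (pos=4), then count=0, then (pos=5), then count=0, then result=0, then (pos=-2), then result=0, then returns 19; score_new runs shift=19, then (not ((not ((-shift) == (base - base))) and (not (min(-1, -6) == (limit - step))))) is false, then base=266, then count=0, then count=0, then count=0, then result=0, then count=0, then result=0, then returns 19; both end at 19.
An exhaustive pass over the 180 declared inputs shows identical outputs.
verdict: equivalent


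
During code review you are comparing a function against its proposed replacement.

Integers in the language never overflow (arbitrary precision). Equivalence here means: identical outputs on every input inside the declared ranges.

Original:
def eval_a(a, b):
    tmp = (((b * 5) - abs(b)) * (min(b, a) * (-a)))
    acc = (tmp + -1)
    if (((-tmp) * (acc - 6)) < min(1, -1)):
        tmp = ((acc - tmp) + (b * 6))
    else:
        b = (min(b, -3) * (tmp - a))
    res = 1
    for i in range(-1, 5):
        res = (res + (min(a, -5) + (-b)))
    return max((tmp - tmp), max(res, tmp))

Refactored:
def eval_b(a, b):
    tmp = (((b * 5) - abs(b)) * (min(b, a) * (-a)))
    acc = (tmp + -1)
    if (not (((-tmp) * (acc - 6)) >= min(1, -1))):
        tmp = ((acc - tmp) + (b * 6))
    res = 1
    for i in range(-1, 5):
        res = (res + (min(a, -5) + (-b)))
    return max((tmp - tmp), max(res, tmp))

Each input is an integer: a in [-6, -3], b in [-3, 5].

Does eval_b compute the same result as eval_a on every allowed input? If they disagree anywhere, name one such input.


Take a=-6, b=0.
eval_a: tmp := 0 | acc := -1 | (((-tmp) * (acc - 6)) < min(1, -1)): false | b := -18 | res := 1 | iter i=-1: | res := 13 | iter i=0: | res := 25 | iter i=1: | res := 37 | iter i=2: | res := 49 | iter i=3: | res := 61 | iter i=4: | res := 73 | result 73
eval_b: tmp := 0 | acc := -1 | (not (((-tmp) * (acc - 6)) >= min(1, -1))): false | res := 1 | iter i=-1: | res := -5 | iter i=0: | res := -11 | iter i=1: | res := -17 | iter i=2: | res := -23 | iter i=3: | res := -29 | iter i=4: | res := -35 | result 0
73 and 0 differ, so these are not the same function on this domain.
verdict: not equivalent; witness: a=-6, b=0


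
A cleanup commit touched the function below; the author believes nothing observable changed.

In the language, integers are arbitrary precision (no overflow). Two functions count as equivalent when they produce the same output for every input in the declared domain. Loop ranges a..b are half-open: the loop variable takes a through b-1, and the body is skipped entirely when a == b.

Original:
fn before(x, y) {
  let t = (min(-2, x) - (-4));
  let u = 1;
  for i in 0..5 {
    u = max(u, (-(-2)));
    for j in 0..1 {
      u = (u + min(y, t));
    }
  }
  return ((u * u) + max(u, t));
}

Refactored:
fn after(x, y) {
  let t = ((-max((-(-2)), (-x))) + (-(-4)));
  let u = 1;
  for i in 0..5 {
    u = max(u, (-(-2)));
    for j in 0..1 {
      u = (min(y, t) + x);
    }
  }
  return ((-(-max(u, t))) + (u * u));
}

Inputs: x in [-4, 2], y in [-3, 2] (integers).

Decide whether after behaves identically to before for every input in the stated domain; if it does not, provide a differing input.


Try x=-4, y=-3.
before: t := 0 | u := 1 | iter i=0: | u := 2 | iter j=0: | u := -1 | iter i=1: | u := 2 | iter j=0: | u := -1 | iter i=2: | u := 2 | iter j=0: | u := -1 | iter i=3: | u := 2 | iter j=0: | u := -1 | iter i=4: | u := 2 | iter j=0: | u := -1 | result 1
after: t := 0 | u := 1 | iter i=0: | u := 2 | iter j=0: | u := -7 | iter i=1: | u := 2 | iter j=0: | u := -7 | iter i=2: | u := 2 | iter j=0: | u := -7 | iter i=3: | u := 2 | iter j=0: | u := -7 | iter i=4: | u := 2 | iter j=0: | u := -7 | result 49
1 against 49: the behavior changed.
verdict: not equivalent; witness: x=-4, y=-3


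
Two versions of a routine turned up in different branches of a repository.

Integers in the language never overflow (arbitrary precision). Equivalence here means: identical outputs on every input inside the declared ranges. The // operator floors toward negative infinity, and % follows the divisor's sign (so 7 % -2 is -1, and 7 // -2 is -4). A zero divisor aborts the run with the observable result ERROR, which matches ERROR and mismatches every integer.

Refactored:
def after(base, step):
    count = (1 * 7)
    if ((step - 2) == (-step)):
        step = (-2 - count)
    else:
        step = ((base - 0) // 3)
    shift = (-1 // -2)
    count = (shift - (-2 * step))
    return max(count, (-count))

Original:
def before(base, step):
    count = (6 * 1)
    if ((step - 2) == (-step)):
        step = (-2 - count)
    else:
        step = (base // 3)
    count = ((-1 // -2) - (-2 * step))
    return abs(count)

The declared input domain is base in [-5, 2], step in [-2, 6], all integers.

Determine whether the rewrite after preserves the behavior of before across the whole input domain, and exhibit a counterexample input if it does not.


On input base=-5, step=1, before returns 16 while after returns 18.
verdict: not equivalent; witness: base=-5, step=1


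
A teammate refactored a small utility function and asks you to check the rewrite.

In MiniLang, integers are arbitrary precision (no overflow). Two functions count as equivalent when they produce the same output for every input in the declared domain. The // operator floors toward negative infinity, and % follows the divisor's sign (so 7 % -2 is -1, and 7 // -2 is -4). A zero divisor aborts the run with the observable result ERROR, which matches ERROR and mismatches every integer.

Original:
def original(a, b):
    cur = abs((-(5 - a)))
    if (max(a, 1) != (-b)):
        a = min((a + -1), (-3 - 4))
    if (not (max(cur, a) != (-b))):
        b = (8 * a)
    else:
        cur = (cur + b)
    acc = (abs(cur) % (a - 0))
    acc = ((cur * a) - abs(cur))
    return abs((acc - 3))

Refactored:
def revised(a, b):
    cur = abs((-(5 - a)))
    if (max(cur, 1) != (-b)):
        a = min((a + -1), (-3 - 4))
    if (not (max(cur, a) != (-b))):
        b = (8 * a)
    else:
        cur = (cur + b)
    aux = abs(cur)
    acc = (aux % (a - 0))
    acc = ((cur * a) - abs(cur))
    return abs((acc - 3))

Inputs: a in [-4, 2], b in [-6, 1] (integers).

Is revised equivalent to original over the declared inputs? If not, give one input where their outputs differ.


At a=-4, b=-1: original gives 43, revised gives 67.
verdict: not equivalent; witness: a=-4, b=-1


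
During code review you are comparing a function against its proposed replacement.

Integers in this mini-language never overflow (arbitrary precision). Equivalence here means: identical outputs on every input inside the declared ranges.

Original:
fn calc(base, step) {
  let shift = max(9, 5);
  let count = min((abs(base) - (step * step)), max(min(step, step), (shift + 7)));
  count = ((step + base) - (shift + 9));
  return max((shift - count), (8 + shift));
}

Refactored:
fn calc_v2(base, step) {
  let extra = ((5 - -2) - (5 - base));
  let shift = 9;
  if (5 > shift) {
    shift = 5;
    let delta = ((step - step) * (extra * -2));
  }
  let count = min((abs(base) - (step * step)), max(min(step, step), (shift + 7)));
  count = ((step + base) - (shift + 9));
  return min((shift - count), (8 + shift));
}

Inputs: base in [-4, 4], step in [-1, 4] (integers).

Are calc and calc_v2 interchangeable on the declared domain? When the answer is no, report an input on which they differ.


On input base=-4, step=-1, calc returns 32 while calc_v2 returns 17.
verdict: not equivalent; witness: base=-4, step=-1


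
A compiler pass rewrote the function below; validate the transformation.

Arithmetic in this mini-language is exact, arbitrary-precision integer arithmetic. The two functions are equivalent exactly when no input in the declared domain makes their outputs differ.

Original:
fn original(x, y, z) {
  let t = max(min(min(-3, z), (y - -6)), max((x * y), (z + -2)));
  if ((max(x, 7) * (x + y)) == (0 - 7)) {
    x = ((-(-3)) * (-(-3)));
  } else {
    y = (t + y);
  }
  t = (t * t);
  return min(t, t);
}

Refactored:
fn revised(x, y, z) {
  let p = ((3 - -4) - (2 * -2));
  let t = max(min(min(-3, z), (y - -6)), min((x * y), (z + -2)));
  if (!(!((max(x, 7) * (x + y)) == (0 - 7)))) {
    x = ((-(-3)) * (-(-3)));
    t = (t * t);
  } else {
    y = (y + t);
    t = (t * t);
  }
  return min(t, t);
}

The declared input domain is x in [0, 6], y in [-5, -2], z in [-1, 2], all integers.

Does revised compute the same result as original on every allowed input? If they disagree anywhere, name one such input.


These are not equivalent — on x=0, y=-5, z=-1 the outputs split (0 vs 9).
original: t = 0; ((max(x, 7) * (x + y)) == (0 - 7)) -> false; y = -5; t = 0; return 0
revised: p = 11; t = -3; (!(!((max(x, 7) * (x + y)) == (0 - 7)))) -> false; y = -8; t = 9; return 9
verdict: not equivalent; witness: x=0, y=-5, z=-1


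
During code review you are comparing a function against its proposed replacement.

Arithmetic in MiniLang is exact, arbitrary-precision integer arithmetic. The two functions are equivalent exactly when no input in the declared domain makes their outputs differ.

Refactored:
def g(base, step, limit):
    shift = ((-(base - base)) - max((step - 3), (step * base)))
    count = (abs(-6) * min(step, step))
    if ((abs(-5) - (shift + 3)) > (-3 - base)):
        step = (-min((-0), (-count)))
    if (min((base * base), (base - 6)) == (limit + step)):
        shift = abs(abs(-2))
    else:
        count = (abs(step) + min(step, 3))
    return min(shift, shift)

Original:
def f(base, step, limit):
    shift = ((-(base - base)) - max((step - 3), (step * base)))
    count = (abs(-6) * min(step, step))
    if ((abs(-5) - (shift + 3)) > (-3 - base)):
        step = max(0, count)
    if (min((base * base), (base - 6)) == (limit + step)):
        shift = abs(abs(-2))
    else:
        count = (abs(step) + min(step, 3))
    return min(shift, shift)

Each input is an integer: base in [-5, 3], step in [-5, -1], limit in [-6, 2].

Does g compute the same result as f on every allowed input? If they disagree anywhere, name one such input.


Reading the diff, among the changes: min/max/abs usage differs.
As a probe, take base=-2, step=-1, limit=-5: f runs shift := -2 | count := -6 | ((abs(-5) - (shift + 3)) > (-3 - base)): true | step := 0 | (min((base * base), (base - 6)) == (limit + step)): false | count := 0 | result -2; g runs shift := -2 | count := -6 | ((abs(-5) - (shift + 3)) > (-3 - base)): true | step := 0 | (min((base * base), (base - 6)) == (limit + step)): false | count := 0 | result -2; both end at -2.
Every one of the 405 inputs gives matching results.
verdict: equivalent
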